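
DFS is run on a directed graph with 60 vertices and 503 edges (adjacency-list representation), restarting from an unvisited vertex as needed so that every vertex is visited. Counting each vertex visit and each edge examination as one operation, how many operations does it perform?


A full DFS traversal processes each vertex exactly once (push/pop on stack).
Each directed edge is examined once.
V = 60, E = 503
V + E = 563


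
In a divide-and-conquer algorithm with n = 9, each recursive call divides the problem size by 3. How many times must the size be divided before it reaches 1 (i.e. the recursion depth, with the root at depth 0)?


Number of divisions = log_3(9)
Sizes: 9 -> 3 -> 1 (2 divisions)
Recursion depth = 2


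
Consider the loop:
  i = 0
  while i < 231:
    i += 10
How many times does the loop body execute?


Starting at i = 0, each iteration adds 10.
Iterations until i >= 231:
  Iteration 1: i = 0 -> i = 10
  Iteration 2: i = 10 -> i = 20
  Iteration 3: i = 20 -> i = 30
  Iteration 4: i = 30 -> i = 40
  Iteration 5: i = 40 -> i = 50
  Iteration 6: i = 50 -> i = 60
  Iteration 7: i = 60 -> i = 70
  Iteration 8: i = 70 -> i = 80
  ... continuing ...
Total iterations = ceil(231/10) = 24


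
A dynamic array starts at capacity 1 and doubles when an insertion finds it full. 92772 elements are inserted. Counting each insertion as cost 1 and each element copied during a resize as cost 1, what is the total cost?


n = 92772
Insertion costs: 92772
Resizes copy 1, 2, 4, ... up to the largest power of 2 that is <= n-1 = 92771, i.e. 65536.
Copy costs = 1 + 2 + 4 + 8 + 16 + 32 + 64 + 128 + 256 + 512 + 1024 + 2048 + 4096 + 8192 + 16384 + 32768 + 65536 = 131071
Total = 92772 + 131071 = 223843


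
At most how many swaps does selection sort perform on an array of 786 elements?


Each of the 785 passes places one element in its final position.
Pass 1: swap minimum into position 0
Pass 2: swap minimum of remaining into position 1
...
Pass 785: last two elements, one swap
Maximum swaps = 786 - 1 = 785


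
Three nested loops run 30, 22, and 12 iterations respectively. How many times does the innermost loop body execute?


Loop 1 (outermost): 30 iterations
Loop 2 (middle): 22 iterations per outer
Loop 3 (innermost): 12 iterations per middle
Total = 30 * 22 * 12 = 7920


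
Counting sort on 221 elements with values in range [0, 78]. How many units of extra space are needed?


Output array size: 221 (to store sorted result)
Count array size: 79 (one slot per possible value, range 0 to 78)
Total extra space = 221 + 79 = 300


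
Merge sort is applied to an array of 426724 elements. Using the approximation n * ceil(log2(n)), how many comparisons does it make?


Merge sort divides the array into halves recursively.
Number of levels = ceil(log2(426724)) = 19
At each level, approximately n = 426724 comparisons are needed for merging.
Total comparisons ~ n * ceil(log2(n)) = 426724 * 19 = 8107756


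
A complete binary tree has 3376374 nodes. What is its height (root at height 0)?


In a complete binary tree, level k holds nodes 2^k .. 2^(k+1)-1 (1-indexed).
Height = floor(log2(n)) = floor(log2(3376374)) = 21
Check: 2^21 = 2097152 <= 3376374 < 4194304 = 2^22


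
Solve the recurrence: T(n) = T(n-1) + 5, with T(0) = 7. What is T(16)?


Unrolling the recurrence:
T(16) = T(15) + 5
       = T(14) + 5 + 5
       = T(13) + 5*3
       ...
       = T(0) + 5*16
       = 7 + 80 = 87


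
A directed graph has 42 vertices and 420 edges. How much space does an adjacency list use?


Adjacency list: one list head per vertex + one entry per edge
Vertex heads: 42
Edge entries: 420
Total = 42 + 420 = 462


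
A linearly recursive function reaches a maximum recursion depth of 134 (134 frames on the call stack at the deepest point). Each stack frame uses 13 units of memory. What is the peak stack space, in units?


Maximum recursion depth = 134 frames
Memory per frame = 13 units
Total stack space = depth * frame_size
= 134 * 13 = 1742


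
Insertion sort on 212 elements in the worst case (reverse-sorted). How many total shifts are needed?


In the worst case (reverse-sorted), each element shifts past all previous:
  Element 1: 1 shifts
  Element 2: 2 shifts
  Element 3: 3 shifts
  Element 4: 4 shifts
  Element 5: 5 shifts
  ...
  Element 211: 211 shifts
Total = 1 + 2 + ... + 211
= 212*(212-1)/2 = 22366


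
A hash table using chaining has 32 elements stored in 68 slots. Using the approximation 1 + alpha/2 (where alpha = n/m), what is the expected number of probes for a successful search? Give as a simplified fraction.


Load factor alpha = n/m = 32/68
Expected probes = 1 + alpha/2 = 1 + 32/(2*68)
= 1 + 32/136
= 136/136 + 32/136
= 168/136
Simplify: 21/17


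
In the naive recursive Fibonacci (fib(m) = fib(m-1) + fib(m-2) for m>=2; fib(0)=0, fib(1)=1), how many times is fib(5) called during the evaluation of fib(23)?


Let N(m) = number of times fib(m) is called while evaluating fib(23).
N(23) = 1 (the initial call).
N(22) = 1 (only fib(23) calls it).
For 1 <= m <= 21: fib(m) is called by fib(m+1) and fib(m+2), so
  N(m) = N(m+1) + N(m+2).
fib(0) is called only by fib(2), so N(0) = N(2).
Walk down from m=23:
  N(23)=1, N(22)=1, N(21)=2, N(20)=3, N(19)=5, N(18)=8, N(17)=13, N(16)=21, N(15)=34, N(14)=55, N(13)=89, N(12)=144, N(11)=233, N(10)=377, N(9)=610, N(8)=987, N(7)=1597, N(6)=2584, N(5)=4181
N(5) = 4181


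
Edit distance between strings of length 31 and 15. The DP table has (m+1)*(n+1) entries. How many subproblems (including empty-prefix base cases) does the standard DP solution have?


The table includes base cases (empty prefixes).
Rows: (m+1) = 32
Columns: (n+1) = 16
Total = 32 * 16 = 512


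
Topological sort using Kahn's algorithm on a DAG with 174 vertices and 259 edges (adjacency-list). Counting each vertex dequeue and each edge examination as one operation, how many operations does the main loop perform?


Kahn's algorithm:
  1. Compute in-degrees: O(V + E)
  2. Process queue: each vertex dequeued once (O(V))
     each edge examined once (O(E))
Total = V + E = 174 + 259 = 433


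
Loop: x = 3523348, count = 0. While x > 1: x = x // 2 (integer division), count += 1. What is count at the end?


The variable x halves each step:
x = 3523348 -> 1761674 -> 880837 -> 440418 -> 220209 -> 110104 -> 55052 -> 27526 -> 13763 -> 6881 -> 3440 -> 1720 -> 860 -> 430 -> 215 -> 107 -> 53 -> 26 -> 13 -> 6 -> 3 -> 1
Number of halvings = floor(log2(3523348)) = 21


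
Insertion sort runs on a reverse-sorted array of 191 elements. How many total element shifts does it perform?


Sum of shifts = 1 + 2 + 3 + ... + 190
= 191 * 190 / 2
= 36290 / 2
= 18145


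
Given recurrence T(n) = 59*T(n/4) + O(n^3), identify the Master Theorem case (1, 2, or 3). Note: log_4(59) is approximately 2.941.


Master Theorem parameters: a=59, b=4, c=3
log_b(a) = 2.941
Compare b^c with a: 4^3 = 64 > 59, so c > log_b(a).
Comparing c=3 vs log_b(a)=2.941:
3 > 2.941 => Case 3
Result: T(n) = O(n^3)
Master Theorem case = 3


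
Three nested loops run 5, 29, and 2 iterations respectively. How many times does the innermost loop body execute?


Loop 1 (outermost): 5 iterations
Loop 2 (middle): 29 iterations per outer
Loop 3 (innermost): 2 iterations per middle
Total = 5 * 29 * 2 = 290


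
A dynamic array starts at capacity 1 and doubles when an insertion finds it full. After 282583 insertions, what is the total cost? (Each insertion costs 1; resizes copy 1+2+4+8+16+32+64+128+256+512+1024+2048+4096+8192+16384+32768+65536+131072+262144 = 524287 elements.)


Insertion cost: 282583 (one per element)
Resizes occur just before inserting elements 2, 3, 5, 9, ...
Elements copied at each resize: 1 + 2 + 4 + 8 + 16 + 32 + 64 + 128 + 256 + 512 + 1024 + 2048 + 4096 + 8192 + 16384 + 32768 + 65536 + 131072 + 262144
Sum of copies = 524287 (geometric series: 2^k - 1)
Total = 282583 + 524287 = 806870


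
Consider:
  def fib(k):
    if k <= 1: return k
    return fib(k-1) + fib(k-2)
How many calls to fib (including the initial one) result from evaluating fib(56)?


Let C(m) = total calls to evaluate fib(m). Then C(0)=C(1)=1, and
C(m) = 1 + C(m-1) + C(m-2) for m >= 2.
Build the table (each entry = 1 + previous two):
  C(0) = 1
  C(1) = 1
  C(2) = 1 + 1 + 1 = 3
  C(3) = 1 + 3 + 1 = 5
  C(4) = 1 + 5 + 3 = 9
  C(5) = 1 + 9 + 5 = 15
  C(6) = 1 + 15 + 9 = 25
  C(7) = 1 + 25 + 15 = 41
  C(8) = 1 + 41 + 25 = 67
  C(9) = 1 + 67 + 41 = 109
  C(10) = 1 + 109 + 67 = 177
  C(11) = 1 + 177 + 109 = 287
  C(12) = 1 + 287 + 177 = 465
  C(13) = 1 + 465 + 287 = 753
  C(14) = 1 + 753 + 465 = 1219
  C(15) = 1 + 1219 + 753 = 1973
  C(16) = 1 + 1973 + 1219 = 3193
  C(17) = 1 + 3193 + 1973 = 5167
  C(18) = 1 + 5167 + 3193 = 8361
  C(19) = 1 + 8361 + 5167 = 13529
  C(20) = 1 + 13529 + 8361 = 21891
  C(21) = 1 + 21891 + 13529 = 35421
  C(22) = 1 + 35421 + 21891 = 57313
  C(23) = 1 + 57313 + 35421 = 92735
  C(24) = 1 + 92735 + 57313 = 150049
  C(25) = 1 + 150049 + 92735 = 242785
  C(26) = 1 + 242785 + 150049 = 392835
  C(27) = 1 + 392835 + 242785 = 635621
  C(28) = 1 + 635621 + 392835 = 1028457
  C(29) = 1 + 1028457 + 635621 = 1664079
  C(30) = 1 + 1664079 + 1028457 = 2692537
  C(31) = 1 + 2692537 + 1664079 = 4356617
  C(32) = 1 + 4356617 + 2692537 = 7049155
  C(33) = 1 + 7049155 + 4356617 = 11405773
  C(34) = 1 + 11405773 + 7049155 = 18454929
  C(35) = 1 + 18454929 + 11405773 = 29860703
  C(36) = 1 + 29860703 + 18454929 = 48315633
  C(37) = 1 + 48315633 + 29860703 = 78176337
  C(38) = 1 + 78176337 + 48315633 = 126491971
  C(39) = 1 + 126491971 + 78176337 = 204668309
  C(40) = 1 + 204668309 + 126491971 = 331160281
  C(41) = 1 + 331160281 + 204668309 = 535828591
  C(42) = 1 + 535828591 + 331160281 = 866988873
  C(43) = 1 + 866988873 + 535828591 = 1402817465
  C(44) = 1 + 1402817465 + 866988873 = 2269806339
  C(45) = 1 + 2269806339 + 1402817465 = 3672623805
  C(46) = 1 + 3672623805 + 2269806339 = 5942430145
  C(47) = 1 + 5942430145 + 3672623805 = 9615053951
  C(48) = 1 + 9615053951 + 5942430145 = 15557484097
  C(49) = 1 + 15557484097 + 9615053951 = 25172538049
  C(50) = 1 + 25172538049 + 15557484097 = 40730022147
  C(51) = 1 + 40730022147 + 25172538049 = 65902560197
  C(52) = 1 + 65902560197 + 40730022147 = 106632582345
  C(53) = 1 + 106632582345 + 65902560197 = 172535142543
  C(54) = 1 + 172535142543 + 106632582345 = 279167724889
  C(55) = 1 + 279167724889 + 172535142543 = 451702867433
  C(56) = 1 + 451702867433 + 279167724889 = 730870592323
Total calls for fib(56) = 730870592323


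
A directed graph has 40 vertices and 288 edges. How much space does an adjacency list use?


Adjacency list: one list head per vertex + one entry per edge
Vertex heads: 40
Edge entries: 288
Total = 40 + 288 = 328


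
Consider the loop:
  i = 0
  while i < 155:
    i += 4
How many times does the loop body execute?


Starting at i = 0, each iteration adds 4.
Iterations until i >= 155:
  Iteration 1: i = 0 -> i = 4
  Iteration 2: i = 4 -> i = 8
  Iteration 3: i = 8 -> i = 12
  Iteration 4: i = 12 -> i = 16
  Iteration 5: i = 16 -> i = 20
  Iteration 6: i = 20 -> i = 24
  Iteration 7: i = 24 -> i = 28
  Iteration 8: i = 28 -> i = 32
  ... continuing ...
Total iterations = ceil(155/4) = 39


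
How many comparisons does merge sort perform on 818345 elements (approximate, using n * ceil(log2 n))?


Recursion depth: ceil(log2(818345)) = 20
Each recursion level merges n = 818345 elements
Total = 818345 * 20 = 16366900


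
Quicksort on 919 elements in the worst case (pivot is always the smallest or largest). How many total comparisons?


In the worst case, each partition step picks the worst pivot:
  Partition 1: 918 comparisons (n-1 elements to compare)
  Partition 2: 917 comparisons
  Partition 3: 916 comparisons
  Partition 4: 915 comparisons
  Partition 5: 914 comparisons
  ...
  Last partition: 0 comparisons
Total = (n-1) + (n-2) + ... + 1 + 0 = n*(n-1)/2
= 919*918/2 = 421821


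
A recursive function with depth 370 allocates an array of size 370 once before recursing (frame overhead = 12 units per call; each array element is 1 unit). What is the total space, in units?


Array allocation: 370 units (allocated once)
Stack frames: 370 deep * 12 per frame = 4440 units
Total = 370 + 4440 = 4810


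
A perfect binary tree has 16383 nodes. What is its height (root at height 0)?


For a perfect binary tree of height h: n = 2^(h+1) - 1, so h = log2(n+1) - 1.
  n + 1 = 16384 = 2^14
  log2(16384) = 14
  height = 14 - 1 = 13


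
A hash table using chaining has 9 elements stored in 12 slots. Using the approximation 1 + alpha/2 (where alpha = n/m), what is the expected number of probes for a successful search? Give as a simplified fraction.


Load factor alpha = n/m = 9/12
Expected probes = 1 + alpha/2 = 1 + 9/(2*12)
= 1 + 9/24
= 24/24 + 9/24
= 33/24
Simplify: 11/8


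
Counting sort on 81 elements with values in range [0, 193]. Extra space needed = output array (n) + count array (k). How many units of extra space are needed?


Output array size: 81 (to store sorted result)
Count array size: 194 (one slot per possible value, range 0 to 193)
Total extra space = 81 + 194 = 275


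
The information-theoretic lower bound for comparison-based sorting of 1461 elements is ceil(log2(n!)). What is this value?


A binary decision tree of height h has at most 2^h leaves and needs at least n! of them, so h >= ceil(log2(n!)).
1461! is far too large to multiply out, so use Stirling's series:
  ln(n!) ~ n ln n - n + (1/2) ln(2 pi n) + 1/(12n)  (error below 1/(360 n^3), negligible here)
  ln(1461) = 7.2868764
  n ln n = 1461 * 7.2868764 = 10646.1264
  (1/2) ln(2 pi * 1461) = (1/2) ln(9179.7337) = 4.5624
  1/(12*1461) = 0.0001
  ln(1461!) ~ 10646.1264 - 1461 + 4.5624 + 0.0001 = 9189.6889
Convert to base 2: log2(1461!) = 9189.6889 / ln 2 = 9189.6889 / 0.69314718 = 13257.9186
ceil(13257.9186) = 13258


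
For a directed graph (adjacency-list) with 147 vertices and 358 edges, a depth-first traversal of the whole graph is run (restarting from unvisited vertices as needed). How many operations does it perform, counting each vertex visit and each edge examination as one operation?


A full DFS traversal visits each vertex once and examines each edge once.
V = 147
E = 358
Sum = 147 + 358 = 505


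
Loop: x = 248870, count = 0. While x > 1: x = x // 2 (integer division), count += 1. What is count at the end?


The variable x halves each step:
x = 248870 -> 124435 -> 62217 -> 31108 -> 15554 -> 7777 -> 3888 -> 1944 -> 972 -> 486 -> 243 -> 121 -> 60 -> 30 -> 15 -> 7 -> 3 -> 1
Number of halvings = floor(log2(248870)) = 17


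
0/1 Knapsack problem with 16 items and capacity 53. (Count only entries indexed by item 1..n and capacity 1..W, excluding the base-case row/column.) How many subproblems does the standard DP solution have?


The DP table is indexed by (item, capacity).
Rows: 16 items
Columns: 53 capacity values (1 to W)
Total subproblems = 16 * 53 = 848


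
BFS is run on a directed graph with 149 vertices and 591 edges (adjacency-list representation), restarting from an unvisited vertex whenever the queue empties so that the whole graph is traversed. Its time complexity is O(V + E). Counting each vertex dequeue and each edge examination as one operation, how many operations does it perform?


A full BFS traversal dequeues each vertex exactly once and examines each directed edge exactly once.
V = 149 (vertex processing cost)
E = 591 (edge examination cost)
Total operations proportional to V + E = 149 + 591 = 740


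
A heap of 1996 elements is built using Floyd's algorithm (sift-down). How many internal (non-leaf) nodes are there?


Leaf nodes occupy roughly half the array.
Sift-down is called for each internal node, starting from the last one.
Internal nodes = floor(n/2) = floor(1996/2) = 998


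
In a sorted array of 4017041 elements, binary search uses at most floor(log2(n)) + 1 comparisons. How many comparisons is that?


Halving sequence: 4017041 -> 2008520 -> 1004260 -> 502130 -> 251065 -> 125532 -> 62766 -> 31383 -> 15691 -> 7845 -> 3922 -> 1961 -> 980 -> 490 -> 245 -> 122 -> 61 -> 30 -> 15 -> 7 -> 3 -> 1
Number of halvings = 21
Max comparisons = 21 + 1 = 22


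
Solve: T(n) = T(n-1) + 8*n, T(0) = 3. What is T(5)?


Expanding the recurrence:
T(5) = T(4) + 8*5
       = T(3) + 8*4 + 8*5
       ...
       = T(0) + 8*(1 + 2 + ... + 5)
       = 3 + 8 * 5*6/2
       = 3 + 8 * 15
       = 3 + 120 = 123


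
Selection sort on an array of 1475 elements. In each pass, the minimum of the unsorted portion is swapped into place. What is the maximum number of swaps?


Selection sort performs one swap per pass:
  Pass 1: find min in positions 0 to 1474, swap with position 0
  Pass 2: find min in positions 1 to 1474, swap with position 1
  Pass 3: find min in positions 2 to 1474, swap with position 2
  Pass 4: find min in positions 3 to 1474, swap with position 3
  Pass 5: find min in positions 4 to 1474, swap with position 4
  ... (1469 more passes)
Total passes (and swaps) = n - 1 = 1475 - 1 = 1474


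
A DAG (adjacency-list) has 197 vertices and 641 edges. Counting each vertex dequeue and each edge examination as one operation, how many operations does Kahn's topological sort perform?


V = 197 (vertex processing)
E = 641 (edge processing)
V + E = 197 + 641 = 838


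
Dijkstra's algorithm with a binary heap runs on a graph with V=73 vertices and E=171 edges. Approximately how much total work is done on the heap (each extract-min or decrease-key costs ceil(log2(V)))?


Dijkstra with a binary heap: each vertex is extracted once, each edge may relax once.
Each heap operation costs O(log V).
V + E = 73 + 171 = 244
ceil(log2(73)) = 7 (since 2^6 = 64 < 73 <= 128 = 2^7)
Total heap work = (V+E) * ceil(log2(V)) = 244 * 7 = 1708


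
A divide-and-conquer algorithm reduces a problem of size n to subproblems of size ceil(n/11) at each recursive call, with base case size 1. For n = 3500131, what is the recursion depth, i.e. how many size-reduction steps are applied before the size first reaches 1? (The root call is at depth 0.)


Each step divides the size by 11 (rounding up); after k steps the size is ceil(n/11^k), which equals 1 exactly when 11^k >= n.
So the depth is the smallest k with 11^k >= 3500131, i.e. ceil(log_11(3500131)).
11^6 = 1771561 < 3500131 <= 19487171 = 11^7
Recursion depth = 7


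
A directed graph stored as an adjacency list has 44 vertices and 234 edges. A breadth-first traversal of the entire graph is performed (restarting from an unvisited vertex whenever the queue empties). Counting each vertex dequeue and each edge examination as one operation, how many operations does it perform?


A full BFS traversal dequeues each vertex once and examines each edge once.
Vertex visits: 44
Edge visits: 234
V + E = 44 + 234 = 278


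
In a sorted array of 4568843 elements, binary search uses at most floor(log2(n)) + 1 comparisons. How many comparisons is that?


Halving sequence: 4568843 -> 2284421 -> 1142210 -> 571105 -> 285552 -> 142776 -> 71388 -> 35694 -> 17847 -> 8923 -> 4461 -> 2230 -> 1115 -> 557 -> 278 -> 139 -> 69 -> 34 -> 17 -> 8 -> 4 -> 2 -> 1
Number of halvings = 22
Max comparisons = 22 + 1 = 23


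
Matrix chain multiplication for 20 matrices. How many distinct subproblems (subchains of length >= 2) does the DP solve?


Subproblems are indexed by (i, j) where i < j.
Number of such pairs = n*(n-1)/2
= 20 * 19 / 2
= 190


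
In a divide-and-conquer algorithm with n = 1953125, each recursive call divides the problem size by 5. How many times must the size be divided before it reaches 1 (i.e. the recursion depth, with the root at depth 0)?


Number of divisions = log_5(1953125)
Sizes: 1953125 -> 390625 -> 78125 -> 15625 -> 3125 -> 625 -> 125 -> 25 -> 5 -> 1 (9 divisions)
Recursion depth = 9


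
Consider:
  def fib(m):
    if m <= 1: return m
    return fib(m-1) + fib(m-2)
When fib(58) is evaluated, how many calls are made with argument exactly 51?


Let N(m) = number of times fib(m) is called while evaluating fib(58).
N(58) = 1 (the initial call).
N(57) = 1 (only fib(58) calls it).
For 1 <= m <= 56: fib(m) is called by fib(m+1) and fib(m+2), so
  N(m) = N(m+1) + N(m+2).
fib(0) is called only by fib(2), so N(0) = N(2).
Walk down from m=58:
  N(58)=1, N(57)=1, N(56)=2, N(55)=3, N(54)=5, N(53)=8, N(52)=13, N(51)=21
N(51) = 21


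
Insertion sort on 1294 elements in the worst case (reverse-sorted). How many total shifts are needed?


In the worst case (reverse-sorted), each element shifts past all previous:
  Element 1: 1 shifts
  Element 2: 2 shifts
  Element 3: 3 shifts
  Element 4: 4 shifts
  Element 5: 5 shifts
  ...
  Element 1293: 1293 shifts
Total = 1 + 2 + ... + 1293
= 1294*(1294-1)/2 = 836571


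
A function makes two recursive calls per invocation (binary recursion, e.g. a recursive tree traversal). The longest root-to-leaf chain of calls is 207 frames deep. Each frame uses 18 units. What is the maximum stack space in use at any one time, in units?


Binary recursion: the two calls run one after the other, so only one root-to-leaf chain of frames is on the stack at a time.
Maximum depth (longest chain) = 207 frames
Each frame = 18 units
Max stack space = 207 * 18 = 3726


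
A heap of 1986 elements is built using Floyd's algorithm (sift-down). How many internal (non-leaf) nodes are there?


Leaf nodes occupy roughly half the array.
Sift-down is called for each internal node, starting from the last one.
Internal nodes = floor(n/2) = floor(1986/2) = 993


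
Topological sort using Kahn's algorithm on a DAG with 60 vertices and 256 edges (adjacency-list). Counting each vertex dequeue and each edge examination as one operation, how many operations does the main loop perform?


Kahn's algorithm:
  1. Compute in-degrees: O(V + E)
  2. Process queue: each vertex dequeued once (O(V))
     each edge examined once (O(E))
Total = V + E = 60 + 256 = 316


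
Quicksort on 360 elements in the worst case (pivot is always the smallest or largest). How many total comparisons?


In the worst case, each partition step picks the worst pivot:
  Partition 1: 359 comparisons (n-1 elements to compare)
  Partition 2: 358 comparisons
  Partition 3: 357 comparisons
  Partition 4: 356 comparisons
  Partition 5: 355 comparisons
  ...
  Last partition: 0 comparisons
Total = (n-1) + (n-2) + ... + 1 + 0 = n*(n-1)/2
= 360*359/2 = 64620


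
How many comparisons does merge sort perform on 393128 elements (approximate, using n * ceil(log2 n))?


Recursion depth: ceil(log2(393128)) = 19
Each recursion level merges n = 393128 elements
Total = 393128 * 19 = 7469432


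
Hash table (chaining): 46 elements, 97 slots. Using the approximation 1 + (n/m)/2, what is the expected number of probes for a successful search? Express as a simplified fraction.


Computing expected probes:
alpha = 46/97
= 1 + alpha/2
= 1 + 46/(2*97)
= (2*97 + 46) / (2*97)
= 240/194 = 120/97


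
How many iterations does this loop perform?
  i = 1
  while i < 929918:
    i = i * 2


The loop variable doubles each iteration:
i = 1 -> 2 -> 4 -> 8 -> 16 -> 32 -> 64 -> 128 -> 256 -> 512 -> 1024 -> 2048 -> 4096 -> 8192 -> 16384 -> 32768 -> 65536 -> 131072 -> 262144 -> 524288 -> 1048576 (stop, 1048576 >= 929918)
Number of doublings = ceil(log2(929918)) = 20


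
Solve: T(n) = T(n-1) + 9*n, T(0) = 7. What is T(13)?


Expanding the recurrence:
T(13) = T(12) + 9*13
       = T(11) + 9*12 + 9*13
       ...
       = T(0) + 9*(1 + 2 + ... + 13)
       = 7 + 9 * 13*14/2
       = 7 + 9 * 91
       = 7 + 819 = 826


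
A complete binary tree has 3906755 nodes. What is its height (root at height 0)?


In a complete binary tree, level k holds nodes 2^k .. 2^(k+1)-1 (1-indexed).
Height = floor(log2(n)) = floor(log2(3906755)) = 21
Check: 2^21 = 2097152 <= 3906755 < 4194304 = 2^22


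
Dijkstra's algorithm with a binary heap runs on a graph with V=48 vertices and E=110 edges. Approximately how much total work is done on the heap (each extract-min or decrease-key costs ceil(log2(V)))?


Dijkstra with a binary heap: each vertex is extracted once, each edge may relax once.
Each heap operation costs O(log V).
V + E = 48 + 110 = 158
ceil(log2(48)) = 6 (since 2^5 = 32 < 48 <= 64 = 2^6)
Total heap work = (V+E) * ceil(log2(V)) = 158 * 6 = 948


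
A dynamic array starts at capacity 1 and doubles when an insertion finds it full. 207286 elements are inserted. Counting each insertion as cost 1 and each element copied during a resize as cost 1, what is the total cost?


n = 207286
Insertion costs: 207286
Resizes copy 1, 2, 4, ... up to the largest power of 2 that is <= n-1 = 207285, i.e. 131072.
Copy costs = 1 + 2 + 4 + 8 + 16 + 32 + 64 + 128 + 256 + 512 + 1024 + 2048 + 4096 + 8192 + 16384 + 32768 + 65536 + 131072 = 262143
Total = 207286 + 262143 = 469429


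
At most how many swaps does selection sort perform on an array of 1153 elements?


Each of the 1152 passes places one element in its final position.
Pass 1: swap minimum into position 0
Pass 2: swap minimum of remaining into position 1
...
Pass 1152: last two elements, one swap
Maximum swaps = 1153 - 1 = 1152


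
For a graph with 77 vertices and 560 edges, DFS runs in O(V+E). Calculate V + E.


A full DFS traversal visits each vertex once and examines each edge once.
V = 77
E = 560
Sum = 77 + 560 = 637


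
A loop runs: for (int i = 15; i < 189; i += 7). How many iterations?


Loop starts at i = 15, increments by 7, stops when i >= 189.
Number of iterations = ceil((189 - 15) / 7)
= ceil(174 / 7)
= 25


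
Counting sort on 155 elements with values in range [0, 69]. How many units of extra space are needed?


Output array size: 155 (to store sorted result)
Count array size: 70 (one slot per possible value, range 0 to 69)
Total extra space = 155 + 70 = 225


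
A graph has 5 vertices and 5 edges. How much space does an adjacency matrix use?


Adjacency matrix: V x V grid of entries
Space = V^2 = 5^2 = 5 * 5 = 25


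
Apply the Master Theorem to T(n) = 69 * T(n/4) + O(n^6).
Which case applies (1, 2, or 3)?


The Master Theorem: T(n) = a*T(n/b) + O(n^c)
  a = 69, b = 4, c = 6
log_b(a) = log_4(69) ~ 3.054
Compare b^c with a: 4^6 = 4096 > 69, so c > log_b(a).
Since c > log_b(a), Case 3 applies.
T(n) = O(n^6)
Master Theorem case = 3


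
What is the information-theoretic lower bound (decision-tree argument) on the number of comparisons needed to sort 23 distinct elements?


A binary decision tree of height h has at most 2^h leaves and needs at least n! of them, so h >= ceil(log2(n!)).
Compute 23! as a running product:
  x2 = 2, x3 = 6, x4 = 24, x5 = 120
  x6 = 720, x7 = 5040, x8 = 40320, x9 = 362880
  x10 = 3628800, x11 = 39916800, x12 = 479001600, x13 = 6227020800
  x14 = 87178291200, x15 = 1307674368000, x16 = 20922789888000, x17 = 355687428096000
  x18 = 6402373705728000, x19 = 121645100408832000, x20 = 2432902008176640000, x21 = 51090942171709440000
  x22 = 1124000727777607680000, x23 = 25852016738884976640000
23! = 25852016738884976640000
Bracket between powers of 2:
  2^74 = 18889465931478580854784 < 25852016738884976640000 <= 37778931862957161709568 = 2^75
So ceil(log2(23!)) = 75


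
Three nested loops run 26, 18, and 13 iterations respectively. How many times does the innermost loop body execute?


Loop 1 (outermost): 26 iterations
Loop 2 (middle): 18 iterations per outer
Loop 3 (innermost): 13 iterations per middle
Total = 26 * 18 * 13 = 6084


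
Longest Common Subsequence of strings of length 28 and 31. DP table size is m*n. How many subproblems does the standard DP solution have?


DP table indexed by positions in both strings.
First string: 28 positions
Second string: 31 positions
Total = 28 * 31 = 868


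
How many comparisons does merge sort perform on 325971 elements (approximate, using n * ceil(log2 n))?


Recursion depth: ceil(log2(325971)) = 19
Each recursion level merges n = 325971 elements
Total = 325971 * 19 = 6193449


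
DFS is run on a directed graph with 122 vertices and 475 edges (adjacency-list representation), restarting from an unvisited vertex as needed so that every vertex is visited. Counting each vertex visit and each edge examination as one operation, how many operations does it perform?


A full DFS traversal processes each vertex exactly once (push/pop on stack).
Each directed edge is examined once.
V = 122, E = 475
V + E = 597


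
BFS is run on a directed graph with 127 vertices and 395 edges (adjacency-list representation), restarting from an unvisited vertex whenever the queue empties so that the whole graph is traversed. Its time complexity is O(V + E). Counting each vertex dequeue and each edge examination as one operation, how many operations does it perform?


A full BFS traversal dequeues each vertex exactly once and examines each directed edge exactly once.
V = 127 (vertex processing cost)
E = 395 (edge examination cost)
Total operations proportional to V + E = 127 + 395 = 522


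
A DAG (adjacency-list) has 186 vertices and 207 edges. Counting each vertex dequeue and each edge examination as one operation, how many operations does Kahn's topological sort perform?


V = 186 (vertex processing)
E = 207 (edge processing)
V + E = 186 + 207 = 393


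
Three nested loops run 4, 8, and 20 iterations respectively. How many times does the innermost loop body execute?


Loop 1 (outermost): 4 iterations
Loop 2 (middle): 8 iterations per outer
Loop 3 (innermost): 20 iterations per middle
Total = 4 * 8 * 20 = 640


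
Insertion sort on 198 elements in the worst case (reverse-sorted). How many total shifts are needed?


In the worst case (reverse-sorted), each element shifts past all previous:
  Element 1: 1 shifts
  Element 2: 2 shifts
  Element 3: 3 shifts
  Element 4: 4 shifts
  Element 5: 5 shifts
  ...
  Element 197: 197 shifts
Total = 1 + 2 + ... + 197
= 198*(198-1)/2 = 19503


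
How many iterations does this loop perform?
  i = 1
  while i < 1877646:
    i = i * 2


The loop variable doubles each iteration:
i = 1 -> 2 -> 4 -> 8 -> 16 -> 32 -> 64 -> 128 -> 256 -> 512 -> 1024 -> 2048 -> 4096 -> 8192 -> 16384 -> 32768 -> 65536 -> 131072 -> 262144 -> 524288 -> 1048576 -> 2097152 (stop, 2097152 >= 1877646)
Number of doublings = ceil(log2(1877646)) = 21


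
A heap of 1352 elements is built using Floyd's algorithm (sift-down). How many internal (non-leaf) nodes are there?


Leaf nodes occupy roughly half the array.
Sift-down is called for each internal node, starting from the last one.
Internal nodes = floor(n/2) = floor(1352/2) = 676


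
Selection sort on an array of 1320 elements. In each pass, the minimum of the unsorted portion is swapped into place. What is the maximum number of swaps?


Selection sort performs one swap per pass:
  Pass 1: find min in positions 0 to 1319, swap with position 0
  Pass 2: find min in positions 1 to 1319, swap with position 1
  Pass 3: find min in positions 2 to 1319, swap with position 2
  Pass 4: find min in positions 3 to 1319, swap with position 3
  Pass 5: find min in positions 4 to 1319, swap with position 4
  ... (1314 more passes)
Total passes (and swaps) = n - 1 = 1320 - 1 = 1319


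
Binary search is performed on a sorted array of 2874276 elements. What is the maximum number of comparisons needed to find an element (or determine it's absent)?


Binary search halves the search space each comparison:
  Step 1: search space = 2874276 -> 1437138
  Step 2: search space = 1437138 -> 718569
  Step 3: search space = 718569 -> 359284
  Step 4: search space = 359284 -> 179642
  Step 5: search space = 179642 -> 89821
  Step 6: search space = 89821 -> 44910
  Step 7: search space = 44910 -> 22455
  Step 8: search space = 22455 -> 11227
  Step 9: search space = 11227 -> 5613
  Step 10: search space = 5613 -> 2806
  Step 11: search space = 2806 -> 1403
  Step 12: search space = 1403 -> 701
  Step 13: search space = 701 -> 350
  Step 14: search space = 350 -> 175
  Step 15: search space = 175 -> 87
  Step 16: search space = 87 -> 43
  Step 17: search space = 43 -> 21
  Step 18: search space = 21 -> 10
  Step 19: search space = 10 -> 5
  Step 20: search space = 5 -> 2
  Step 21: search space = 2 -> 1
  Step 22: search space = 1 (final check)
Maximum comparisons = floor(log2(2874276)) + 1 = 21 + 1 = 22


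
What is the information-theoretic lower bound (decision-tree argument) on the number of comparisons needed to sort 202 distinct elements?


A binary decision tree of height h has at most 2^h leaves and needs at least n! of them, so h >= ceil(log2(n!)).
202! is far too large to multiply out, so use Stirling's series:
  ln(n!) ~ n ln n - n + (1/2) ln(2 pi n) + 1/(12n)  (error below 1/(360 n^3), negligible here)
  ln(202) = 5.3082677
  n ln n = 202 * 5.3082677 = 1072.2701
  (1/2) ln(2 pi * 202) = (1/2) ln(1269.2034) = 3.5731
  1/(12*202) = 0.0004
  ln(202!) ~ 1072.2701 - 202 + 3.5731 + 0.0004 = 873.8436
Convert to base 2: log2(202!) = 873.8436 / ln 2 = 873.8436 / 0.69314718 = 1260.6898
ceil(1260.6898) = 1261


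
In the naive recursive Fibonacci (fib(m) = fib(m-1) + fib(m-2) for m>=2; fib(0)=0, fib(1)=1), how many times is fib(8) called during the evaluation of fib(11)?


Let N(m) = number of times fib(m) is called while evaluating fib(11).
N(11) = 1 (the initial call).
N(10) = 1 (only fib(11) calls it).
For 1 <= m <= 9: fib(m) is called by fib(m+1) and fib(m+2), so
  N(m) = N(m+1) + N(m+2).
fib(0) is called only by fib(2), so N(0) = N(2).
Walk down from m=11:
  N(11)=1, N(10)=1, N(9)=2, N(8)=3
N(8) = 3


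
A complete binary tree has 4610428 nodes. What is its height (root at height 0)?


In a complete binary tree, level k holds nodes 2^k .. 2^(k+1)-1 (1-indexed).
Height = floor(log2(n)) = floor(log2(4610428)) = 22
Check: 2^22 = 4194304 <= 4610428 < 8388608 = 2^23


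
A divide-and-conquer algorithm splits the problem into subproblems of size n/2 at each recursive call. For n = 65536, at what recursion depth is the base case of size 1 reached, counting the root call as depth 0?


At each depth, the problem size is divided by 2:
  Depth 0: problem size = 65536
  Depth 1: problem size = 32768
  Depth 2: problem size = 16384
  Depth 3: problem size = 8192
  Depth 4: problem size = 4096
  Depth 5: problem size = 2048
  Depth 6: problem size = 1024
  Depth 7: problem size = 512
  Depth 8: problem size = 256
  Depth 9: problem size = 128
  Depth 10: problem size = 64
  Depth 11: problem size = 32
  Depth 12: problem size = 16
  Depth 13: problem size = 8
  Depth 14: problem size = 4
  Depth 15: problem size = 2
  Depth 16: problem size = 1 (base case)
The base case is reached at depth log_2(65536) = 16 (the tree has 17 levels counting depth 0, but the depth asked for is 16).
Recursion depth = 16


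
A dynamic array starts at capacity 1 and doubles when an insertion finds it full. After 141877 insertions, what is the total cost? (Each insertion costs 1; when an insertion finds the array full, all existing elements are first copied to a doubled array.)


Insertion cost: 141877 (one per element)
Resizes occur just before inserting elements 2, 3, 5, 9, ...
Elements copied at each resize: 1 + 2 + 4 + 8 + 16 + 32 + 64 + 128 + 256 + 512 + 1024 + 2048 + 4096 + 8192 + 16384 + 32768 + 65536 + 131072
Sum of copies = 262143 (geometric series: 2^k - 1)
Total = 141877 + 262143 = 404020


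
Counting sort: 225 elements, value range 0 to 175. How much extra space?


n = 225 (output array)
k = 176 (count array for 176 distinct values)
Extra space = 225 + 176 = 401


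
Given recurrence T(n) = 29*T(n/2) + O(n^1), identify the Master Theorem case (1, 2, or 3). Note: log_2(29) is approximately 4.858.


Master Theorem parameters: a=29, b=2, c=1
log_b(a) = 4.858
Compare b^c with a: 2^1 = 2 < 29, so c < log_b(a).
Comparing c=1 vs log_b(a)=4.858:
1 < 4.858 => Case 1
Result: T(n) = O(n^(log_2 29)) ~ O(n^4.858)
Master Theorem case = 1


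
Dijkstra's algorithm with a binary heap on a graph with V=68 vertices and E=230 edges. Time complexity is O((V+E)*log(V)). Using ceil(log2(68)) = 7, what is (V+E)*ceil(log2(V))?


Dijkstra with a binary heap: each vertex is extracted once, each edge may relax once.
Each heap operation costs O(log V).
V + E = 68 + 230 = 298
ceil(log2(68)) = 7 (since 2^6 = 64 < 68 <= 128 = 2^7)
Total heap work = (V+E) * ceil(log2(V)) = 298 * 7 = 2086


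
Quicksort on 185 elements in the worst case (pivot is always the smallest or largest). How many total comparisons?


In the worst case, each partition step picks the worst pivot:
  Partition 1: 184 comparisons (n-1 elements to compare)
  Partition 2: 183 comparisons
  Partition 3: 182 comparisons
  Partition 4: 181 comparisons
  Partition 5: 180 comparisons
  ...
  Last partition: 0 comparisons
Total = (n-1) + (n-2) + ... + 1 + 0 = n*(n-1)/2
= 185*184/2 = 17020


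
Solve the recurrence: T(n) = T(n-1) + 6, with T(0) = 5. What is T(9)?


Unrolling the recurrence:
T(9) = T(8) + 6
       = T(7) + 6 + 6
       = T(6) + 6*3
       ...
       = T(0) + 6*9
       = 5 + 54 = 59


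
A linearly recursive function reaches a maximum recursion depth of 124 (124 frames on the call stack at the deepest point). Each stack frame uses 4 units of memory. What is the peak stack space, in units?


Maximum recursion depth = 124 frames
Memory per frame = 4 units
Total stack space = depth * frame_size
= 124 * 4 = 496


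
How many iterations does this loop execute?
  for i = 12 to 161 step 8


The loop variable i takes values starting at 12 and increments by 8 each iteration.
Sequence: i = 12, 20, 28, 36, 44, 52, 60, 68, 76, ...
The upper bound 161 is inclusive, so the count is floor((last - first) / step) + 1:
floor((161 - 12) / 8) + 1 = floor(149/8) + 1 = 18 + 1 = 19


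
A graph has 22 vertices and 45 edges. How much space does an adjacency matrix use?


Adjacency matrix: V x V grid of entries
Space = V^2 = 22^2 = 22 * 22 = 484


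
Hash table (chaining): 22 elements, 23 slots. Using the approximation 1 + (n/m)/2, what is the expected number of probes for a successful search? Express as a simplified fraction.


Computing expected probes:
alpha = 22/23
= 1 + alpha/2
= 1 + 22/(2*23)
= (2*23 + 22) / (2*23)
= 68/46 = 34/23


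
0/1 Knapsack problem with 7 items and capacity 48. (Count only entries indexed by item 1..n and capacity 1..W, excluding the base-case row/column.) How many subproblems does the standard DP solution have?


The DP table is indexed by (item, capacity).
Rows: 7 items
Columns: 48 capacity values (1 to W)
Total subproblems = 7 * 48 = 336


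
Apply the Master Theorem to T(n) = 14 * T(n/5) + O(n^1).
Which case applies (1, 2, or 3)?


The Master Theorem: T(n) = a*T(n/b) + O(n^c)
  a = 14, b = 5, c = 1
log_b(a) = log_5(14) ~ 1.64
Compare b^c with a: 5^1 = 5 < 14, so c < log_b(a).
Since c < log_b(a), Case 1 applies.
T(n) = O(n^(log_5 14)) ~ O(n^1.64)
Master Theorem case = 1


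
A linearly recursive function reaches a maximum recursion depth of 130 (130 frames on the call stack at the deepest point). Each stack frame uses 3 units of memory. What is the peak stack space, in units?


Maximum recursion depth = 130 frames
Memory per frame = 3 units
Total stack space = depth * frame_size
= 130 * 3 = 390


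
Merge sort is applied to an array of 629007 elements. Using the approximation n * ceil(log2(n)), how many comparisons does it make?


Merge sort divides the array into halves recursively.
Number of levels = ceil(log2(629007)) = 20
At each level, approximately n = 629007 comparisons are needed for merging.
Total comparisons ~ n * ceil(log2(n)) = 629007 * 20 = 12580140


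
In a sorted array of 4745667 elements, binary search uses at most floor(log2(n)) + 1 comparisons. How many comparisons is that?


Halving sequence: 4745667 -> 2372833 -> 1186416 -> 593208 -> 296604 -> 148302 -> 74151 -> 37075 -> 18537 -> 9268 -> 4634 -> 2317 -> 1158 -> 579 -> 289 -> 144 -> 72 -> 36 -> 18 -> 9 -> 4 -> 2 -> 1
Number of halvings = 22
Max comparisons = 22 + 1 = 23
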